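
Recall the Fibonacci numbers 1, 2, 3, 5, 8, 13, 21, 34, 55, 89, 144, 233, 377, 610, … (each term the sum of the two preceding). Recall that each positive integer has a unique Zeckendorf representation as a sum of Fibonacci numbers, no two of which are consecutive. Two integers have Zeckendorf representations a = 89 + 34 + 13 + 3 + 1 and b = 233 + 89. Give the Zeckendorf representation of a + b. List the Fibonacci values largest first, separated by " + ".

377 + 55 + 21 + 8 + 1

The two numbers are 140 and 322, so their sum is 462.
Greedily peel off the largest Fibonacci term at each step:
subtract 377 from 462: 85 remains
subtract 55 from 85: 30 remains
subtract 21 from 30: 9 remains
subtract 8 from 9: 1 remains
subtract 1 from 1: 0 remains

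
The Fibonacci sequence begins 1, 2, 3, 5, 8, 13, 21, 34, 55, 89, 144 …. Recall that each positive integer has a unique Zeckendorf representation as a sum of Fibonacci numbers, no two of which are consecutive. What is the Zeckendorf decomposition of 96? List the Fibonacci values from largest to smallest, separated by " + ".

Greedily peel off the largest Fibonacci term at each step:
take 89 (≤ 96); 96 − 89 = 7
take 5 (≤ 7); 7 − 5 = 2
take 2 (≤ 2); 2 − 2 = 0
So 96 = 89 + 5 + 2, with no two terms consecutive in the sequence.

89 + 5 + 2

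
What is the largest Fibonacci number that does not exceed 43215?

28657 ≤ 43215 < 46368, so the largest Fibonacci number not exceeding 43215 is 28657.

28657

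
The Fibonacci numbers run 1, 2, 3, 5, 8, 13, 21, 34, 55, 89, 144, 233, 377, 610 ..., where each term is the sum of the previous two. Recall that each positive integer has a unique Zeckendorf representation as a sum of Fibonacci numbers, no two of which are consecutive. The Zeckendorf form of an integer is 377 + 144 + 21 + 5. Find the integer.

547

377 + 144 + 21 + 5 = 547.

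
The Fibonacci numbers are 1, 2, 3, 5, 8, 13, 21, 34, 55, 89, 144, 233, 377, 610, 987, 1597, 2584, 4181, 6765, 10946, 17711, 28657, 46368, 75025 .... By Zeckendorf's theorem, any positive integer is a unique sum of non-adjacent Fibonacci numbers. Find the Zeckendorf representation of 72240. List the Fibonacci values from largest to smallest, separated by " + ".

Repeatedly subtract the largest Fibonacci number that fits:
46368 ≤ 72240 < 75025, so take 46368; remainder 25872
17711 ≤ 25872 < 28657, so take 17711; remainder 8161
6765 ≤ 8161 < 10946, so take 6765; remainder 1396
987 ≤ 1396 < 1597, so take 987; remainder 409
377 ≤ 409 < 610, so take 377; remainder 32
21 ≤ 32 < 34, so take 21; remainder 11
8 ≤ 11 < 13, so take 8; remainder 3
3 ≤ 3 < 5, so take 3; remainder 0
So 72240 = 46368 + 17711 + 6765 + 987 + 377 + 21 + 8 + 3, with no two terms consecutive in the sequence.

46368 + 17711 + 6765 + 987 + 377 + 21 + 8 + 3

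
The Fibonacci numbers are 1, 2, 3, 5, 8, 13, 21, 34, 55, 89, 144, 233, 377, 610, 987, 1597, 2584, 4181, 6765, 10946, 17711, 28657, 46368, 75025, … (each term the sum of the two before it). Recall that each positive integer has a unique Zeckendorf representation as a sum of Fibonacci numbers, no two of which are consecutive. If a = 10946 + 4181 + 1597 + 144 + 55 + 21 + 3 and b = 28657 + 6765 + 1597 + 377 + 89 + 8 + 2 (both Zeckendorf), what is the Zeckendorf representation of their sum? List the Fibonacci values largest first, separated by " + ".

46368 + 6765 + 987 + 233 + 89

The two numbers are 16947 and 37495, so their sum is 54442.
Greedy algorithm:
largest Fibonacci ≤ 54442 is 46368; 54442 − 46368 = 8074
largest Fibonacci ≤ 8074 is 6765; 8074 − 6765 = 1309
largest Fibonacci ≤ 1309 is 987; 1309 − 987 = 322
largest Fibonacci ≤ 322 is 233; 322 − 233 = 89
largest Fibonacci ≤ 89 is 89; 89 − 89 = 0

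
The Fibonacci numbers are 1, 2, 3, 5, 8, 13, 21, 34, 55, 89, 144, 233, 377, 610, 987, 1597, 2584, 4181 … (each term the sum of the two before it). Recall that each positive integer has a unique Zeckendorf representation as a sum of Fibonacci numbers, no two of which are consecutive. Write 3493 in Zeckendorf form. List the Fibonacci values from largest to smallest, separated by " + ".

2584 + 610 + 233 + 55 + 8 + 3

Repeatedly subtract the largest Fibonacci number that fits:
3493: greatest Fibonacci not exceeding it is 2584, leaving 909
909: greatest Fibonacci not exceeding it is 610, leaving 299
299: greatest Fibonacci not exceeding it is 233, leaving 66
66: greatest Fibonacci not exceeding it is 55, leaving 11
11: greatest Fibonacci not exceeding it is 8, leaving 3
3: greatest Fibonacci not exceeding it is 3, leaving 0
So 3493 = 2584 + 610 + 233 + 55 + 8 + 3, with no two terms consecutive in the sequence.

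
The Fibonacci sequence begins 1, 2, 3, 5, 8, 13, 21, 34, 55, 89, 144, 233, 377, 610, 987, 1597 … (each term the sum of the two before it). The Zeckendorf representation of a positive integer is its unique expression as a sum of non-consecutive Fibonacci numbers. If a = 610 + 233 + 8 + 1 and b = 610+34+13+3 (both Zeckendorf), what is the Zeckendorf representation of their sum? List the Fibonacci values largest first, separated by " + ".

The two numbers are 852 and 660, so their sum is 1512.
take 987 (≤ 1512); 1512 − 987 = 525
take 377 (≤ 525); 525 − 377 = 148
take 144 (≤ 148); 148 − 144 = 4
take 3 (≤ 4); 4 − 3 = 1
take 1 (≤ 1); 1 − 1 = 0

987 + 377 + 144 + 3 + 1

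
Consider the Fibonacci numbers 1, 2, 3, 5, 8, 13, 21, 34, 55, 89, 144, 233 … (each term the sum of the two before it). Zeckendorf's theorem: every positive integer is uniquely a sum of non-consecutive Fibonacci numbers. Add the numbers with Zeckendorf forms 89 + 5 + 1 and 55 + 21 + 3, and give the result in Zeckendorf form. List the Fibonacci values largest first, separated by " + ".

144 + 21 + 8 + 1

The two numbers are 95 and 79, so their sum is 174.
take 144 (≤ 174); 174 − 144 = 30
take 21 (≤ 30); 30 − 21 = 9
take 8 (≤ 9); 9 − 8 = 1
take 1 (≤ 1); 1 − 1 = 0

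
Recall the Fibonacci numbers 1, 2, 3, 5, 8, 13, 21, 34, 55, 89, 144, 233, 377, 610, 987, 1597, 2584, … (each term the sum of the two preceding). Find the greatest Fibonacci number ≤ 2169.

1597 ≤ 2169 < 2584, so the largest Fibonacci number not exceeding 2169 is 1597.

1597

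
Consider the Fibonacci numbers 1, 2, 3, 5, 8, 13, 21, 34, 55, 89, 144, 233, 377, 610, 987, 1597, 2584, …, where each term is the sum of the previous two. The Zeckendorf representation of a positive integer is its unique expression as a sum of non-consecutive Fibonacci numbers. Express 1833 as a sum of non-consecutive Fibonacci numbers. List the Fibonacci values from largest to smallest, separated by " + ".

Greedily peel off the largest Fibonacci term at each step:
subtract 1597 from 1833: 236 remains
subtract 233 from 236: 3 remains
subtract 3 from 3: 0 remains
So 1833 = 1597 + 233 + 3, with no two terms consecutive in the sequence.

1597 + 233 + 3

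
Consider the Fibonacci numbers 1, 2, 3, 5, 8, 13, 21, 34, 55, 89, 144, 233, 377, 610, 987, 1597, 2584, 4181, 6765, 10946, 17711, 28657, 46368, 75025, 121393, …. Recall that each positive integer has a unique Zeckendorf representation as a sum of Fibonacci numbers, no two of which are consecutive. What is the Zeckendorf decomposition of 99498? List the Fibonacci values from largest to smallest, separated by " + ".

99498: greatest Fibonacci not exceeding it is 75025, leaving 24473
24473: greatest Fibonacci not exceeding it is 17711, leaving 6762
6762: greatest Fibonacci not exceeding it is 4181, leaving 2581
2581: greatest Fibonacci not exceeding it is 1597, leaving 984
984: greatest Fibonacci not exceeding it is 610, leaving 374
374: greatest Fibonacci not exceeding it is 233, leaving 141
141: greatest Fibonacci not exceeding it is 89, leaving 52
52: greatest Fibonacci not exceeding it is 34, leaving 18
18: greatest Fibonacci not exceeding it is 13, leaving 5
5: greatest Fibonacci not exceeding it is 5, leaving 0
So 99498 = 75025 + 17711 + 4181 + 1597 + 610 + 233 + 89 + 34 + 13 + 5, with no two terms consecutive in the sequence.

75025 + 17711 + 4181 + 1597 + 610 + 233 + 89 + 34 + 13 + 5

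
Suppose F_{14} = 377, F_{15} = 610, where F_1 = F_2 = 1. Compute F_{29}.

514229

By the addition formula F_{m+n} = F_m F_{n+1} + F_{m−1} F_n with m=15, n=14: F_{29} = 610·610 + 377·377 = 372100 + 142129 = 514229.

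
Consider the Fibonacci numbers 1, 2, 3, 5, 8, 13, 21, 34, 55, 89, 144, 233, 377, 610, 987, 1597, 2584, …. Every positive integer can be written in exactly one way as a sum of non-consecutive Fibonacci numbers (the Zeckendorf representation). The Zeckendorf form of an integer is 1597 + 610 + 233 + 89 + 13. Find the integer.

1597 + 610 + 233 + 89 + 13 = 2542.

2542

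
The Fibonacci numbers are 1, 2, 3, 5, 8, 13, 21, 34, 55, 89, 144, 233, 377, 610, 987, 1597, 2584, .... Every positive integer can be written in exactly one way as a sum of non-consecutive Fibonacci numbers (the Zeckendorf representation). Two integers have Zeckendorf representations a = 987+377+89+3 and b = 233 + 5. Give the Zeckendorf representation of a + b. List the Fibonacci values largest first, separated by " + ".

The two numbers are 1456 and 238, so their sum is 1694.
Repeatedly subtract the largest Fibonacci number that fits:
1694 − 1597 = 97
97 − 89 = 8
8 − 8 = 0

1597 + 89 + 8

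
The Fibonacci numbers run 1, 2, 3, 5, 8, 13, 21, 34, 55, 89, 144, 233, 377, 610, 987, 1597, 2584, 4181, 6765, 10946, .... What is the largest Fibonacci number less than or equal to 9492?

6765 ≤ 9492 < 10946, so the largest Fibonacci number not exceeding 9492 is 6765.

6765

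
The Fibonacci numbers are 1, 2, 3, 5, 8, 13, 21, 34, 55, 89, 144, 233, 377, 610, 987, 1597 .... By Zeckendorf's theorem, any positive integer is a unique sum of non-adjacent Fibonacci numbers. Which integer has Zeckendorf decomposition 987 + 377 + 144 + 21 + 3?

987 + 377 + 144 + 21 + 3 = 1532.

1532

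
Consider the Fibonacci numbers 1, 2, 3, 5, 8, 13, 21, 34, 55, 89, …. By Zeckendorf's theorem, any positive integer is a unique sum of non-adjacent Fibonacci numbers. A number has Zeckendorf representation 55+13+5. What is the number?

73

55+13+5 = 73.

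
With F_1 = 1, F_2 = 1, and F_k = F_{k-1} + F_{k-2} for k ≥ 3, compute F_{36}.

14930352

Iterating the recurrence up to F_{28} = 317811 and F_{27} = 196418:
F_{29} = F_{28} + F_{27} = 317811 + 196418 = 514229
F_{30} = F_{29} + F_{28} = 514229 + 317811 = 832040
F_{31} = F_{30} + F_{29} = 832040 + 514229 = 1346269
F_{32} = F_{31} + F_{30} = 1346269 + 832040 = 2178309
F_{33} = F_{32} + F_{31} = 2178309 + 1346269 = 3524578
F_{34} = F_{33} + F_{32} = 3524578 + 2178309 = 5702887
F_{35} = F_{34} + F_{33} = 5702887 + 3524578 = 9227465
F_{36} = F_{35} + F_{34} = 9227465 + 5702887 = 14930352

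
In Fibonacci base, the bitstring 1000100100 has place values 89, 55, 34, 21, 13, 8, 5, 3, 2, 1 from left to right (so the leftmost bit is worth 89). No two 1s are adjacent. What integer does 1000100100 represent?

105

Summing the place values of the 1 bits: 89 + 13 + 3 = 105.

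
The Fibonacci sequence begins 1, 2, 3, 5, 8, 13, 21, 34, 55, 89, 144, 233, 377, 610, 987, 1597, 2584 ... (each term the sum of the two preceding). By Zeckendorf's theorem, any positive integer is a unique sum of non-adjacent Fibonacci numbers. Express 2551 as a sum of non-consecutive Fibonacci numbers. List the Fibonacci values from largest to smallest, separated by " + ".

1597 + 610 + 233 + 89 + 21 + 1

2551 − 1597 = 954
954 − 610 = 344
344 − 233 = 111
111 − 89 = 22
22 − 21 = 1
1 − 1 = 0
So 2551 = 1597 + 610 + 233 + 89 + 21 + 1, with no two terms consecutive in the sequence.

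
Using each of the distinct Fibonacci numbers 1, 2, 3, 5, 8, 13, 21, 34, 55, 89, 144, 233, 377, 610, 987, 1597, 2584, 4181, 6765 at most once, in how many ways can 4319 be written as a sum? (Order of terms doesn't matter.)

17

4319 = 4181+89+34+13+2 = 4181+89+34+8+5+2 = 2584+1597+89+34+13+2 = 4181+89+21+13+8+5+2 = … (13 more), for 17 in all.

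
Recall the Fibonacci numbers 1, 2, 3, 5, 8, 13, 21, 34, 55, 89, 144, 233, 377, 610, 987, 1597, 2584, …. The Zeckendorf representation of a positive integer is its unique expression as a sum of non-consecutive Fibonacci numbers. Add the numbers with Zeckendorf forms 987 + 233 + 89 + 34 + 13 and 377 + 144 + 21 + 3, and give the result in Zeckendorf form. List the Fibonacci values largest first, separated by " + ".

The two numbers are 1356 and 545, so their sum is 1901.
Repeatedly subtract the largest Fibonacci number that fits:
1901 − 1597 = 304
304 − 233 = 71
71 − 55 = 16
16 − 13 = 3
3 − 3 = 0

1597 + 233 + 55 + 13 + 3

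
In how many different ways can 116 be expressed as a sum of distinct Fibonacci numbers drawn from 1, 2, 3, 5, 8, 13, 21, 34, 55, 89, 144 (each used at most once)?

Starting from the Zeckendorf form and repeatedly splitting a term F_k into F_{k−1} + F_{k−2} (when neither is already used) reaches every representation.
116 = 89+21+5+1 = 89+21+3+2+1 = 89+13+8+5+1 = 55+34+21+5+1 = 89+13+8+3+2+1 = … (3 more), for 8 in all.

8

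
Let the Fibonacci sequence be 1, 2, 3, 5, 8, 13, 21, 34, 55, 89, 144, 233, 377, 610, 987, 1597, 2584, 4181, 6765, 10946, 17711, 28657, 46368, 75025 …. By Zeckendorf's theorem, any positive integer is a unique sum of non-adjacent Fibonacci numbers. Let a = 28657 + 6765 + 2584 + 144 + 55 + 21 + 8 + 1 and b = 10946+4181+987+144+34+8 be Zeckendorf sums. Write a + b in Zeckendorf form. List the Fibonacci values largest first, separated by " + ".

The two numbers are 38235 and 16300, so their sum is 54535.
Greedy algorithm:
46368 ≤ 54535 < 75025, so take 46368; remainder 8167
6765 ≤ 8167 < 10946, so take 6765; remainder 1402
987 ≤ 1402 < 1597, so take 987; remainder 415
377 ≤ 415 < 610, so take 377; remainder 38
34 ≤ 38 < 55, so take 34; remainder 4
3 ≤ 4 < 5, so take 3; remainder 1
1 ≤ 1 < 2, so take 1; remainder 0

46368 + 6765 + 987 + 377 + 34 + 3 + 1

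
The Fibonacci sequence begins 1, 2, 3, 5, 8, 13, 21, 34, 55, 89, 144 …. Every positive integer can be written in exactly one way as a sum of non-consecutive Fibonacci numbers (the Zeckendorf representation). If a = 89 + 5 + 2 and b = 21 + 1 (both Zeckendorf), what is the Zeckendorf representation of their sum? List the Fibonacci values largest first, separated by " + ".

89 + 21 + 8

The two numbers are 96 and 22, so their sum is 118.
Greedy algorithm:
take 89 (≤ 118); 118 − 89 = 29
take 21 (≤ 29); 29 − 21 = 8
take 8 (≤ 8); 8 − 8 = 0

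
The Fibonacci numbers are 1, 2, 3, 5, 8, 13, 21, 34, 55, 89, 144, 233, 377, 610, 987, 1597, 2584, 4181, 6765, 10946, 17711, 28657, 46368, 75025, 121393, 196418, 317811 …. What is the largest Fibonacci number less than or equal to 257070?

196418 ≤ 257070 < 317811, so the largest Fibonacci number not exceeding 257070 is 196418.

196418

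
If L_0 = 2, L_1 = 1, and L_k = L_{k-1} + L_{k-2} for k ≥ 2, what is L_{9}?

Iterating the recurrence up to L_{3} = 4 and L_{2} = 3:
L_{4} = L_{3} + L_{2} = 4 + 3 = 7
L_{5} = L_{4} + L_{3} = 7 + 4 = 11
L_{6} = L_{5} + L_{4} = 11 + 7 = 18
L_{7} = L_{6} + L_{5} = 18 + 11 = 29
L_{8} = L_{7} + L_{6} = 29 + 18 = 47
L_{9} = L_{8} + L_{7} = 47 + 29 = 76

76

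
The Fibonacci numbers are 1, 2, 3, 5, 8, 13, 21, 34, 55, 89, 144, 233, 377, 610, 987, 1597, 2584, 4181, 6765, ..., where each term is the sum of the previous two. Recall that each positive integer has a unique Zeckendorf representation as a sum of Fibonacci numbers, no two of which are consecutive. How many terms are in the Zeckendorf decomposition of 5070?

largest Fibonacci ≤ 5070 is 4181; 5070 − 4181 = 889
largest Fibonacci ≤ 889 is 610; 889 − 610 = 279
largest Fibonacci ≤ 279 is 233; 279 − 233 = 46
largest Fibonacci ≤ 46 is 34; 46 − 34 = 12
largest Fibonacci ≤ 12 is 8; 12 − 8 = 4
largest Fibonacci ≤ 4 is 3; 4 − 3 = 1
largest Fibonacci ≤ 1 is 1; 1 − 1 = 0
5070 = 4181 + 610 + 233 + 34 + 8 + 3 + 1, which has 7 terms.

7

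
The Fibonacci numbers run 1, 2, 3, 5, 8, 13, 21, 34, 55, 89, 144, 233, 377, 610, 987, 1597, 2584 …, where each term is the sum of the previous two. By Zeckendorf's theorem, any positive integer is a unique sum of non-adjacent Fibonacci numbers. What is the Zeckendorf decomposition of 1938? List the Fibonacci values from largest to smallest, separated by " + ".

Greedily peel off the largest Fibonacci term at each step:
largest Fibonacci ≤ 1938 is 1597; 1938 − 1597 = 341
largest Fibonacci ≤ 341 is 233; 341 − 233 = 108
largest Fibonacci ≤ 108 is 89; 108 − 89 = 19
largest Fibonacci ≤ 19 is 13; 19 − 13 = 6
largest Fibonacci ≤ 6 is 5; 6 − 5 = 1
largest Fibonacci ≤ 1 is 1; 1 − 1 = 0
So 1938 = 1597 + 233 + 89 + 13 + 5 + 1, with no two terms consecutive in the sequence.

1597 + 233 + 89 + 13 + 5 + 1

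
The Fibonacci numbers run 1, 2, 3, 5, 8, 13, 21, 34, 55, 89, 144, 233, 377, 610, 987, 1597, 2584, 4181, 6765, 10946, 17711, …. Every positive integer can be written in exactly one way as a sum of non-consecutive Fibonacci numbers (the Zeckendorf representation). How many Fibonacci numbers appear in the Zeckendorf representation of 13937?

6

Greedily peel off the largest Fibonacci term at each step:
10946 ≤ 13937 < 17711, so take 10946; remainder 2991
2584 ≤ 2991 < 4181, so take 2584; remainder 407
377 ≤ 407 < 610, so take 377; remainder 30
21 ≤ 30 < 34, so take 21; remainder 9
8 ≤ 9 < 13, so take 8; remainder 1
1 ≤ 1 < 2, so take 1; remainder 0
13937 = 10946 + 2584 + 377 + 21 + 8 + 1, which has 6 terms.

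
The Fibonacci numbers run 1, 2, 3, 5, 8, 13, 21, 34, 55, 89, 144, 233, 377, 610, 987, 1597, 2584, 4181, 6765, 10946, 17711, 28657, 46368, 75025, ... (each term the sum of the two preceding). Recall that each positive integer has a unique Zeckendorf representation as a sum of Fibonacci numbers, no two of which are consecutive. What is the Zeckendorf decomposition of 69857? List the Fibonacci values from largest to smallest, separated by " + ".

69857: greatest Fibonacci not exceeding it is 46368, leaving 23489
23489: greatest Fibonacci not exceeding it is 17711, leaving 5778
5778: greatest Fibonacci not exceeding it is 4181, leaving 1597
1597: greatest Fibonacci not exceeding it is 1597, leaving 0
So 69857 = 46368 + 17711 + 4181 + 1597, with no two terms consecutive in the sequence.

46368 + 17711 + 4181 + 1597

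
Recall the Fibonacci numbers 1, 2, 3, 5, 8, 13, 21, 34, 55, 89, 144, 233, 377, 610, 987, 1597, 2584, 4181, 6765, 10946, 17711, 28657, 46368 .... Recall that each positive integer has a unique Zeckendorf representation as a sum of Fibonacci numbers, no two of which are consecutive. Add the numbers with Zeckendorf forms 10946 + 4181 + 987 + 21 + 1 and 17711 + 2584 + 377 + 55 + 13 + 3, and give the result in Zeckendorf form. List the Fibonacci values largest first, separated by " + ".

28657 + 6765 + 987 + 377 + 89 + 3 + 1

The two numbers are 16136 and 20743, so their sum is 36879.
Greedy algorithm:
28657 ≤ 36879 < 46368, so take 28657; remainder 8222
6765 ≤ 8222 < 10946, so take 6765; remainder 1457
987 ≤ 1457 < 1597, so take 987; remainder 470
377 ≤ 470 < 610, so take 377; remainder 93
89 ≤ 93 < 144, so take 89; remainder 4
3 ≤ 4 < 5, so take 3; remainder 1
1 ≤ 1 < 2, so take 1; remainder 0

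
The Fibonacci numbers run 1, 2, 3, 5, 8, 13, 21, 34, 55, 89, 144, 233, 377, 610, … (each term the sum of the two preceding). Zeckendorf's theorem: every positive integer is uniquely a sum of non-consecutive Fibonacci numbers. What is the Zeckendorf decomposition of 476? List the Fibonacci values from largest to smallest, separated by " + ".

377 + 89 + 8 + 2

Greedily peel off the largest Fibonacci term at each step:
476: greatest Fibonacci not exceeding it is 377, leaving 99
99: greatest Fibonacci not exceeding it is 89, leaving 10
10: greatest Fibonacci not exceeding it is 8, leaving 2
2: greatest Fibonacci not exceeding it is 2, leaving 0
So 476 = 377 + 89 + 8 + 2, with no two terms consecutive in the sequence.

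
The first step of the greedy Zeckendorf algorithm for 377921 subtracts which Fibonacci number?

317811

317811 ≤ 377921 < 514229, so the largest Fibonacci number not exceeding 377921 is 317811.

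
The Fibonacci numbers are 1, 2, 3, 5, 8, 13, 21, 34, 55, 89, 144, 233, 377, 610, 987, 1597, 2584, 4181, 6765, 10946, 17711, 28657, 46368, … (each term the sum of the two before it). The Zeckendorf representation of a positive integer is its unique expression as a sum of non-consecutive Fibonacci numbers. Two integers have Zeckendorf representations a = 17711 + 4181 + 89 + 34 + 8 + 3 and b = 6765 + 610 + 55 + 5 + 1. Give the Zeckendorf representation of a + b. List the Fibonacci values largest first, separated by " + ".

28657 + 610 + 144 + 34 + 13 + 3 + 1

The two numbers are 22026 and 7436, so their sum is 29462.
Greedily peel off the largest Fibonacci term at each step:
subtract 28657 from 29462: 805 remains
subtract 610 from 805: 195 remains
subtract 144 from 195: 51 remains
subtract 34 from 51: 17 remains
subtract 13 from 17: 4 remains
subtract 3 from 4: 1 remains
subtract 1 from 1: 0 remains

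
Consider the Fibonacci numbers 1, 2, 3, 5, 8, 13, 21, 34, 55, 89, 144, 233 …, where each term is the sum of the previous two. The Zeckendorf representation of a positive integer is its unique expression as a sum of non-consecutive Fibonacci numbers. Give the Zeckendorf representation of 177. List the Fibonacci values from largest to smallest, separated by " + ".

144 + 21 + 8 + 3 + 1

Greedy algorithm:
subtract 144 from 177: 33 remains
subtract 21 from 33: 12 remains
subtract 8 from 12: 4 remains
subtract 3 from 4: 1 remains
subtract 1 from 1: 0 remains
So 177 = 144 + 21 + 8 + 3 + 1, with no two terms consecutive in the sequence.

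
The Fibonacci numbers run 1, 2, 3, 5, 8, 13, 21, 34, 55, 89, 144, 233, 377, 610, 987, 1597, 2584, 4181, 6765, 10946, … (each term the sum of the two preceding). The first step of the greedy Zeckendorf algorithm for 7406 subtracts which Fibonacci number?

6765

6765 ≤ 7406 < 10946, so the largest Fibonacci number not exceeding 7406 is 6765.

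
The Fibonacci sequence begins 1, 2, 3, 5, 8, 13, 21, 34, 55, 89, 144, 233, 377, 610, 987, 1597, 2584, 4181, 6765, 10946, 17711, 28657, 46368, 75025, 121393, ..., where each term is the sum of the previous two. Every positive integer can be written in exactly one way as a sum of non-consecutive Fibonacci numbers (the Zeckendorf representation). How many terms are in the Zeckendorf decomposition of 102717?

7

Repeatedly subtract the largest Fibonacci number that fits:
102717 − 75025 = 27692
27692 − 17711 = 9981
9981 − 6765 = 3216
3216 − 2584 = 632
632 − 610 = 22
22 − 21 = 1
1 − 1 = 0
102717 = 75025 + 17711 + 6765 + 2584 + 610 + 21 + 1, which has 7 terms.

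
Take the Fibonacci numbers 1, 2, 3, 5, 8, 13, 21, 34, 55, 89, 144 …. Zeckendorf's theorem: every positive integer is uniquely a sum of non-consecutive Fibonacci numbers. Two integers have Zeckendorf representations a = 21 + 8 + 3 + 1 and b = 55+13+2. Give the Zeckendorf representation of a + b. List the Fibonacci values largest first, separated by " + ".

89 + 13 + 1

The two numbers are 33 and 70, so their sum is 103.
103 − 89 = 14
14 − 13 = 1
1 − 1 = 0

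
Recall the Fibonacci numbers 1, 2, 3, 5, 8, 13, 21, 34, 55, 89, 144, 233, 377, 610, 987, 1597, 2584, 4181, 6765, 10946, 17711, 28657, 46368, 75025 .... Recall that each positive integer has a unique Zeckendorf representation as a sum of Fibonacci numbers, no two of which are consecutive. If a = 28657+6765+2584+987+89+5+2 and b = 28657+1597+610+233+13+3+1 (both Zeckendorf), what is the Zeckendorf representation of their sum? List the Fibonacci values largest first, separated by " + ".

The two numbers are 39089 and 31114, so their sum is 70203.
46368 ≤ 70203 < 75025, so take 46368; remainder 23835
17711 ≤ 23835 < 28657, so take 17711; remainder 6124
4181 ≤ 6124 < 6765, so take 4181; remainder 1943
1597 ≤ 1943 < 2584, so take 1597; remainder 346
233 ≤ 346 < 377, so take 233; remainder 113
89 ≤ 113 < 144, so take 89; remainder 24
21 ≤ 24 < 34, so take 21; remainder 3
3 ≤ 3 < 5, so take 3; remainder 0

46368 + 17711 + 4181 + 1597 + 233 + 89 + 21 + 3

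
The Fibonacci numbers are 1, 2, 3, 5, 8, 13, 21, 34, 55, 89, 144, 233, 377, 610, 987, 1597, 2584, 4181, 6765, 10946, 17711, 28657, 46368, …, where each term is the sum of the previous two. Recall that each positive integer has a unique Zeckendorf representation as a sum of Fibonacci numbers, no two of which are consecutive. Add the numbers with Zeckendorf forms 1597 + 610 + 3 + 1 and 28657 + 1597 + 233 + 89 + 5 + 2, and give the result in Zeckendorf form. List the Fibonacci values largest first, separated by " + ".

The two numbers are 2211 and 30583, so their sum is 32794.
Greedily peel off the largest Fibonacci term at each step:
32794 − 28657 = 4137
4137 − 2584 = 1553
1553 − 987 = 566
566 − 377 = 189
189 − 144 = 45
45 − 34 = 11
11 − 8 = 3
3 − 3 = 0

28657 + 2584 + 987 + 377 + 144 + 34 + 8 + 3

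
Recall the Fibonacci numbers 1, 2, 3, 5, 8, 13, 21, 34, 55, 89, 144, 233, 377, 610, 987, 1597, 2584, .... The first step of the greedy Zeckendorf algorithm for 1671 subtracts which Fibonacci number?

1597 ≤ 1671 < 2584, so the largest Fibonacci number not exceeding 1671 is 1597.

1597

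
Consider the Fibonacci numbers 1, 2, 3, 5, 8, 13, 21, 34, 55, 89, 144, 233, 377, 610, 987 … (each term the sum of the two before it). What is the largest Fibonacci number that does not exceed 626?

610 ≤ 626 < 987, so the largest Fibonacci number not exceeding 626 is 610.

610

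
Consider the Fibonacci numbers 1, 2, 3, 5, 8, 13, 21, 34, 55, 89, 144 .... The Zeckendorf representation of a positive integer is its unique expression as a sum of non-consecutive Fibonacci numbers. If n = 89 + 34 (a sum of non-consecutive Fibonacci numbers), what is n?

123

89 + 34 = 123.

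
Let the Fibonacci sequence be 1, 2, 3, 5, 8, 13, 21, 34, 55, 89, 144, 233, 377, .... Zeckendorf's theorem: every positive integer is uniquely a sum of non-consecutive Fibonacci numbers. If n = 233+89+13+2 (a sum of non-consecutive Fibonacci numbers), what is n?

337

233+89+13+2 = 337.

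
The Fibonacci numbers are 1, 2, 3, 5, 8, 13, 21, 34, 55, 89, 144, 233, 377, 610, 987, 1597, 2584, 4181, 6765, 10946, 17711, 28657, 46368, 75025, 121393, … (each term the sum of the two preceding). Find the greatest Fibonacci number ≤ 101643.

75025 ≤ 101643 < 121393, so the largest Fibonacci number not exceeding 101643 is 75025.

75025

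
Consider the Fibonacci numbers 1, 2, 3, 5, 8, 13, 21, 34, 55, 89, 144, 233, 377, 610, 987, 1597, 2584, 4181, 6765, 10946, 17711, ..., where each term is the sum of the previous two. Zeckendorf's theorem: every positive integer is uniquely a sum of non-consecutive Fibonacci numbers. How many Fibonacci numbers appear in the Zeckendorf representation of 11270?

4

Greedy algorithm:
11270 − 10946 = 324
324 − 233 = 91
91 − 89 = 2
2 − 2 = 0
11270 = 10946 + 233 + 89 + 2, which has 4 terms.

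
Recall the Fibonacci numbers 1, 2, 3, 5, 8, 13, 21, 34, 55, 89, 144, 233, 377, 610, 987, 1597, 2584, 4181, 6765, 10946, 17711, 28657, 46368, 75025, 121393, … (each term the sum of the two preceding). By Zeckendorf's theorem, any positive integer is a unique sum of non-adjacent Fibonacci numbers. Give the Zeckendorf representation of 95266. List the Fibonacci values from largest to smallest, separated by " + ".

75025 + 17711 + 1597 + 610 + 233 + 89 + 1

Greedily peel off the largest Fibonacci term at each step:
95266 − 75025 = 20241
20241 − 17711 = 2530
2530 − 1597 = 933
933 − 610 = 323
323 − 233 = 90
90 − 89 = 1
1 − 1 = 0
So 95266 = 75025 + 17711 + 1597 + 610 + 233 + 89 + 1, with no two terms consecutive in the sequence.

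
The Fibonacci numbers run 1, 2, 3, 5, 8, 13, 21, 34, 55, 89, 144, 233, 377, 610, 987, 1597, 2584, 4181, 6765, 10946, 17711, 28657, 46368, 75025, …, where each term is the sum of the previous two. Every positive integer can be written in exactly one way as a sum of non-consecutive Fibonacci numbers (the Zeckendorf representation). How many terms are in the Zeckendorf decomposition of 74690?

8

Repeatedly subtract the largest Fibonacci number that fits:
largest Fibonacci ≤ 74690 is 46368; 74690 − 46368 = 28322
largest Fibonacci ≤ 28322 is 17711; 28322 − 17711 = 10611
largest Fibonacci ≤ 10611 is 6765; 10611 − 6765 = 3846
largest Fibonacci ≤ 3846 is 2584; 3846 − 2584 = 1262
largest Fibonacci ≤ 1262 is 987; 1262 − 987 = 275
largest Fibonacci ≤ 275 is 233; 275 − 233 = 42
largest Fibonacci ≤ 42 is 34; 42 − 34 = 8
largest Fibonacci ≤ 8 is 8; 8 − 8 = 0
74690 = 46368 + 17711 + 6765 + 2584 + 987 + 233 + 34 + 8, which has 8 terms.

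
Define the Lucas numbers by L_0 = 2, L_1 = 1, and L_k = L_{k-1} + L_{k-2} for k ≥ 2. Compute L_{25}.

Iterating the recurrence up to L_{17} = 3571 and L_{16} = 2207:
L_{18} = L_{17} + L_{16} = 3571 + 2207 = 5778
L_{19} = L_{18} + L_{17} = 5778 + 3571 = 9349
L_{20} = L_{19} + L_{18} = 9349 + 5778 = 15127
L_{21} = L_{20} + L_{19} = 15127 + 9349 = 24476
L_{22} = L_{21} + L_{20} = 24476 + 15127 = 39603
L_{23} = L_{22} + L_{21} = 39603 + 24476 = 64079
L_{24} = L_{23} + L_{22} = 64079 + 39603 = 103682
L_{25} = L_{24} + L_{23} = 103682 + 64079 = 167761

167761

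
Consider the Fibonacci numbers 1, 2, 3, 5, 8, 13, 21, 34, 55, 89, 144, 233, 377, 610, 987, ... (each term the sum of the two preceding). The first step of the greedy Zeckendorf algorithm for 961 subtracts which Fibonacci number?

610

610 ≤ 961 < 987, so the largest Fibonacci number not exceeding 961 is 610.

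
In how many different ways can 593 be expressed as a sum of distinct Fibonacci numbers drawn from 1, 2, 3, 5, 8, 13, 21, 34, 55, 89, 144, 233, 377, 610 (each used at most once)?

Starting from the Zeckendorf form and repeatedly splitting a term F_k into F_{k−1} + F_{k−2} (when neither is already used) reaches every representation.
593 = 377+144+55+13+3+1 = 377+144+55+8+5+3+1 = 377+144+34+21+13+3+1 = 377+144+34+21+8+5+3+1 = … (4 more), for 8 in all.

8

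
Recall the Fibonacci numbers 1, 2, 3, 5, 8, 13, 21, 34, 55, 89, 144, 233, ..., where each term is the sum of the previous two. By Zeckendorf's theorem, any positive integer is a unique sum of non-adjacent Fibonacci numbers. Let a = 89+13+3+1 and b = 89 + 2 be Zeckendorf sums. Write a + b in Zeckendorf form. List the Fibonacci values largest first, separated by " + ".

The two numbers are 106 and 91, so their sum is 197.
Greedy algorithm:
144 ≤ 197 < 233, so take 144; remainder 53
34 ≤ 53 < 55, so take 34; remainder 19
13 ≤ 19 < 21, so take 13; remainder 6
5 ≤ 6 < 8, so take 5; remainder 1
1 ≤ 1 < 2, so take 1; remainder 0

144 + 34 + 13 + 5 + 1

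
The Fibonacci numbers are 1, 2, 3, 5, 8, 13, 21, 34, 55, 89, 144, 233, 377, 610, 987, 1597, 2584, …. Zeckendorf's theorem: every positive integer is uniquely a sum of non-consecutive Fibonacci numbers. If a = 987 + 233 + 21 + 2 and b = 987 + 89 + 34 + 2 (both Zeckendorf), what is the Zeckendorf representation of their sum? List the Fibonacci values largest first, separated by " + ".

1597 + 610 + 144 + 3 + 1

The two numbers are 1243 and 1112, so their sum is 2355.
Greedy algorithm:
2355 − 1597 = 758
758 − 610 = 148
148 − 144 = 4
4 − 3 = 1
1 − 1 = 0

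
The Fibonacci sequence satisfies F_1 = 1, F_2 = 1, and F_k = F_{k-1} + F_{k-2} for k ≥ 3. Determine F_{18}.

Iterating the recurrence up to F_{10} = 55 and F_{9} = 34:
F_{11} = F_{10} + F_{9} = 55 + 34 = 89
F_{12} = F_{11} + F_{10} = 89 + 55 = 144
F_{13} = F_{12} + F_{11} = 144 + 89 = 233
F_{14} = F_{13} + F_{12} = 233 + 144 = 377
F_{15} = F_{14} + F_{13} = 377 + 233 = 610
F_{16} = F_{15} + F_{14} = 610 + 377 = 987
F_{17} = F_{16} + F_{15} = 987 + 610 = 1597
F_{18} = F_{17} + F_{16} = 1597 + 987 = 2584

2584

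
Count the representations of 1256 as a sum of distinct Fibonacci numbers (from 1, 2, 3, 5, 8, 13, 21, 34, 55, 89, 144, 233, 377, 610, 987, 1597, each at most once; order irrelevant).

16

Starting from the Zeckendorf form and repeatedly splitting a term F_k into F_{k−1} + F_{k−2} (when neither is already used) reaches every representation.
1256 = 987+233+34+2 = 987+233+21+13+2 = 987+144+89+34+2 = 610+377+233+34+2 = 987+233+21+8+5+2 = … (11 more), for 16 in all.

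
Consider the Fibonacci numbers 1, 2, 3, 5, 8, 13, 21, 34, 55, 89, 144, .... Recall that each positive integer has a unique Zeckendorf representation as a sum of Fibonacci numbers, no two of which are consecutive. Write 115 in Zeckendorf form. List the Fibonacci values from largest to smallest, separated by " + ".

89 + 21 + 5

Greedy algorithm:
115 − 89 = 26
26 − 21 = 5
5 − 5 = 0
So 115 = 89 + 21 + 5, with no two terms consecutive in the sequence.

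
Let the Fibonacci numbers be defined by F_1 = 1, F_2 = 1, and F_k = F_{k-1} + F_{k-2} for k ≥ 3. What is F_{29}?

Iterating the recurrence up to F_{25} = 75025 and F_{24} = 46368:
F_{26} = F_{25} + F_{24} = 75025 + 46368 = 121393
F_{27} = F_{26} + F_{25} = 121393 + 75025 = 196418
F_{28} = F_{27} + F_{26} = 196418 + 121393 = 317811
F_{29} = F_{28} + F_{27} = 317811 + 196418 = 514229

514229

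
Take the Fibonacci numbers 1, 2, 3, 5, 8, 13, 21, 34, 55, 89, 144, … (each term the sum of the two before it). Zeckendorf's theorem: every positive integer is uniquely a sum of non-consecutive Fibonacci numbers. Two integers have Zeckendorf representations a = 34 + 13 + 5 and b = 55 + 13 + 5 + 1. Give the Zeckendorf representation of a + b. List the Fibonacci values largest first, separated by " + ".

The two numbers are 52 and 74, so their sum is 126.
89 ≤ 126 < 144, so take 89; remainder 37
34 ≤ 37 < 55, so take 34; remainder 3
3 ≤ 3 < 5, so take 3; remainder 0

89 + 34 + 3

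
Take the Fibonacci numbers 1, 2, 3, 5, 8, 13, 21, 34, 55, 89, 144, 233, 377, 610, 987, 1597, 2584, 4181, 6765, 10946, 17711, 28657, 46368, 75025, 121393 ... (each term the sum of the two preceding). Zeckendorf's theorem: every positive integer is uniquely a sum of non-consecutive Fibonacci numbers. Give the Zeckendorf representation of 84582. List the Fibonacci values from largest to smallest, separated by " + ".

Repeatedly subtract the largest Fibonacci number that fits:
84582: greatest Fibonacci not exceeding it is 75025, leaving 9557
9557: greatest Fibonacci not exceeding it is 6765, leaving 2792
2792: greatest Fibonacci not exceeding it is 2584, leaving 208
208: greatest Fibonacci not exceeding it is 144, leaving 64
64: greatest Fibonacci not exceeding it is 55, leaving 9
9: greatest Fibonacci not exceeding it is 8, leaving 1
1: greatest Fibonacci not exceeding it is 1, leaving 0
So 84582 = 75025 + 6765 + 2584 + 144 + 55 + 8 + 1, with no two terms consecutive in the sequence.

75025 + 6765 + 2584 + 144 + 55 + 8 + 1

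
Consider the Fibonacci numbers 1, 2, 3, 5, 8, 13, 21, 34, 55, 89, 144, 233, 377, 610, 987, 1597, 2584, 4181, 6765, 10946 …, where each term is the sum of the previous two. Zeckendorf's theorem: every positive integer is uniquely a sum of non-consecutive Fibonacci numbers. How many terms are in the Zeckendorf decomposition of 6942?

Greedy algorithm:
take 6765 (≤ 6942); 6942 − 6765 = 177
take 144 (≤ 177); 177 − 144 = 33
take 21 (≤ 33); 33 − 21 = 12
take 8 (≤ 12); 12 − 8 = 4
take 3 (≤ 4); 4 − 3 = 1
take 1 (≤ 1); 1 − 1 = 0
6942 = 6765 + 144 + 21 + 8 + 3 + 1, which has 6 terms.

6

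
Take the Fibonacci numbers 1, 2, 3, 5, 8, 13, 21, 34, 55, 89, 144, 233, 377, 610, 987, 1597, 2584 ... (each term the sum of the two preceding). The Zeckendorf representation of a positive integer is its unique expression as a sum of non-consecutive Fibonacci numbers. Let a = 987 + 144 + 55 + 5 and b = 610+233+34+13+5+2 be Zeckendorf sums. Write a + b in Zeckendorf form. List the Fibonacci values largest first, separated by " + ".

The two numbers are 1191 and 897, so their sum is 2088.
take 1597 (≤ 2088); 2088 − 1597 = 491
take 377 (≤ 491); 491 − 377 = 114
take 89 (≤ 114); 114 − 89 = 25
take 21 (≤ 25); 25 − 21 = 4
take 3 (≤ 4); 4 − 3 = 1
take 1 (≤ 1); 1 − 1 = 0

1597 + 377 + 89 + 21 + 3 + 1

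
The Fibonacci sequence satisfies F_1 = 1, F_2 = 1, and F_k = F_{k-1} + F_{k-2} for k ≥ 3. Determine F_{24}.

Iterating the recurrence up to F_{17} = 1597 and F_{16} = 987:
F_{18} = F_{17} + F_{16} = 1597 + 987 = 2584
F_{19} = F_{18} + F_{17} = 2584 + 1597 = 4181
F_{20} = F_{19} + F_{18} = 4181 + 2584 = 6765
F_{21} = F_{20} + F_{19} = 6765 + 4181 = 10946
F_{22} = F_{21} + F_{20} = 10946 + 6765 = 17711
F_{23} = F_{22} + F_{21} = 17711 + 10946 = 28657
F_{24} = F_{23} + F_{22} = 28657 + 17711 = 46368

46368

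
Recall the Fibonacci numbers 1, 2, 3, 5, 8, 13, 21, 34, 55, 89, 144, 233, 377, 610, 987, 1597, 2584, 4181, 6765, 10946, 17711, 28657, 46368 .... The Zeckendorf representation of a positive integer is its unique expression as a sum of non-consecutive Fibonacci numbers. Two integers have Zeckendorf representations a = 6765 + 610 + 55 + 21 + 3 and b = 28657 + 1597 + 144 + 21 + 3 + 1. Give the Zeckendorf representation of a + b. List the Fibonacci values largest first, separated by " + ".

28657 + 6765 + 1597 + 610 + 233 + 13 + 2

The two numbers are 7454 and 30423, so their sum is 37877.
largest Fibonacci ≤ 37877 is 28657; 37877 − 28657 = 9220
largest Fibonacci ≤ 9220 is 6765; 9220 − 6765 = 2455
largest Fibonacci ≤ 2455 is 1597; 2455 − 1597 = 858
largest Fibonacci ≤ 858 is 610; 858 − 610 = 248
largest Fibonacci ≤ 248 is 233; 248 − 233 = 15
largest Fibonacci ≤ 15 is 13; 15 − 13 = 2
largest Fibonacci ≤ 2 is 2; 2 − 2 = 0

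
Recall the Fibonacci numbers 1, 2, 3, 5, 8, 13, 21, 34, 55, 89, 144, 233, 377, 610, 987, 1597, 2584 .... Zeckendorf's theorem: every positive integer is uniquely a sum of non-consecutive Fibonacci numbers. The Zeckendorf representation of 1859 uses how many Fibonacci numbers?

4

Repeatedly subtract the largest Fibonacci number that fits:
1597 ≤ 1859 < 2584, so take 1597; remainder 262
233 ≤ 262 < 377, so take 233; remainder 29
21 ≤ 29 < 34, so take 21; remainder 8
8 ≤ 8 < 13, so take 8; remainder 0
1859 = 1597 + 233 + 21 + 8, which has 4 terms.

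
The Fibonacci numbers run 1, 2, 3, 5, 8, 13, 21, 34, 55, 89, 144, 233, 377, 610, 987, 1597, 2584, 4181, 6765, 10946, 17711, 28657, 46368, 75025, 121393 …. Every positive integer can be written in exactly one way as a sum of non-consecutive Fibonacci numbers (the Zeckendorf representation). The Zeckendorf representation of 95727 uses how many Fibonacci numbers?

take 75025 (≤ 95727); 95727 − 75025 = 20702
take 17711 (≤ 20702); 20702 − 17711 = 2991
take 2584 (≤ 2991); 2991 − 2584 = 407
take 377 (≤ 407); 407 − 377 = 30
take 21 (≤ 30); 30 − 21 = 9
take 8 (≤ 9); 9 − 8 = 1
take 1 (≤ 1); 1 − 1 = 0
95727 = 75025 + 17711 + 2584 + 377 + 21 + 8 + 1, which has 7 terms.

7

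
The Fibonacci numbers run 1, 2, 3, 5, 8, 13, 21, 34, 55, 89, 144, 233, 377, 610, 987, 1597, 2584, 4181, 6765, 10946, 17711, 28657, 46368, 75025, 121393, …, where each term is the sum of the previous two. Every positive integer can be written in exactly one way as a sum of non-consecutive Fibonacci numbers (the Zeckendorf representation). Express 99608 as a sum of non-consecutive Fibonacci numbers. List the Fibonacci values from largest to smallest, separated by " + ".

75025 + 17711 + 6765 + 89 + 13 + 5

take 75025 (≤ 99608); 99608 − 75025 = 24583
take 17711 (≤ 24583); 24583 − 17711 = 6872
take 6765 (≤ 6872); 6872 − 6765 = 107
take 89 (≤ 107); 107 − 89 = 18
take 13 (≤ 18); 18 − 13 = 5
take 5 (≤ 5); 5 − 5 = 0
So 99608 = 75025 + 17711 + 6765 + 89 + 13 + 5, with no two terms consecutive in the sequence.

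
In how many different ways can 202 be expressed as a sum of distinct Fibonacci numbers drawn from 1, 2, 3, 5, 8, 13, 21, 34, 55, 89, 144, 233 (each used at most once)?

Starting from the Zeckendorf form and repeatedly splitting a term F_k into F_{k−1} + F_{k−2} (when neither is already used) reaches every representation.
202 = 144+55+3 = 144+55+2+1 = 144+34+21+3 = … (9 more), for 12 in all.

12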